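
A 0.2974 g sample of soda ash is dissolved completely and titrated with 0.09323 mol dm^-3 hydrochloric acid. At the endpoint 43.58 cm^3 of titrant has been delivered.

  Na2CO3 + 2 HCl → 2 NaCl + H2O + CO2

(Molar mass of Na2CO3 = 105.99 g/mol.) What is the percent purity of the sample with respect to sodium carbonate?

72.40 %

n(HCl) = 0.04358 L × 0.09323 mol/L = 4.063 × 10^-3 mol
From the 1:2 ratio, n(Na2CO3) = 1/2 × 4.063 × 10^-3 = 2.031 × 10^-3 mol
mass of Na2CO3 = 2.031 × 10^-3 × 105.99 g/mol = 0.2153 g
% Na2CO3 = 0.2153 / 0.2974 × 100 = 72.40 %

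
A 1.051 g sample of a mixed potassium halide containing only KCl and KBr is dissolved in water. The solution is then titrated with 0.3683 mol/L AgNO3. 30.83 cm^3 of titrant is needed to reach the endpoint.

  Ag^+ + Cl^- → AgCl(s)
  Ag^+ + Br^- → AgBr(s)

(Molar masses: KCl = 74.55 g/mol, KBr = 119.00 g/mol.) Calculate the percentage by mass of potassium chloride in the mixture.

47.91 %

n(AgNO3) = 0.03083 × 0.3683 = 0.01135 mol
Let x = n(KCl), y = n(KBr).
Titrant: 1x + 1y = 0.01135;  mass: 74.55x + 119.00y = 1.051
Solving, x = 6.754 × 10^-3 mol, y = 4.601 × 10^-3 mol
mass of KCl = 6.754 × 10^-3 × 74.55 = 0.5035 g
% KCl = 0.5035 / 1.051 × 100 = 47.91 %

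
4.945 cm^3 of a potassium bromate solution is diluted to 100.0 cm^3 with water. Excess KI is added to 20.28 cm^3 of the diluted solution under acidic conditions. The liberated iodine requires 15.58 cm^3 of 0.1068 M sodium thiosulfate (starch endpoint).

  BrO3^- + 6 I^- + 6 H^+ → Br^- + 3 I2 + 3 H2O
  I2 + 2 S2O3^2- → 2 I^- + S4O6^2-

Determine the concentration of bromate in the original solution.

0.2765 M

n(S2O3^2-) = 0.01558 × 0.1068 = 1.664 × 10^-3 mol
n(I2) = n(S2O3^2-)/2 = 8.320 × 10^-4 mol
From the 1:3 ratio, n(BrO3^-) in the aliquot = 1/3 × 8.320 × 10^-4 = 2.773 × 10^-4 mol
[BrO3^-]_dilute = 2.773 × 10^-4 / 0.02028 = 0.01367 mol/L
[BrO3^-]_original = 0.01367 × 100.0/4.945 = 0.2765 mol/L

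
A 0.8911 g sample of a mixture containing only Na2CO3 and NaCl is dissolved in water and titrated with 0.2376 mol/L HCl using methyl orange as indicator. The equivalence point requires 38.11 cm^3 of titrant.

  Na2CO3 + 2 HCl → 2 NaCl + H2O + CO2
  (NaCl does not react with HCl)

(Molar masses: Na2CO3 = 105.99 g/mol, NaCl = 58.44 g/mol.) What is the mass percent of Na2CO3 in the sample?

53.85 %

n(HCl) = 0.03811 × 0.2376 = 9.055 × 10^-3 mol
Let x = n(Na2CO3), y = n(NaCl).
Titrant: 2x = 9.055 × 10^-3;  mass: 105.99x + 58.44y = 0.8911
Solving, x = 4.527 × 10^-3 mol, y = 7.037 × 10^-3 mol
mass of Na2CO3 = 4.527 × 10^-3 × 105.99 = 0.4799 g
% Na2CO3 = 0.4799 / 0.8911 × 100 = 53.85 %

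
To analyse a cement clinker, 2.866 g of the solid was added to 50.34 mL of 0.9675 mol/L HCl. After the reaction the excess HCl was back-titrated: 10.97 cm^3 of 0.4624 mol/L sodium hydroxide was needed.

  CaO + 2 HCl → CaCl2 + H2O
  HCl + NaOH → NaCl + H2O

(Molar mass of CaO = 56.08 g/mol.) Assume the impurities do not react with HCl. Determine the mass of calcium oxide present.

n(HCl) added = 0.05034 × 0.9675 = 0.04870 mol
n(NaOH) used in back-titration = 0.01097 × 0.4624 = 5.073 × 10^-3 mol
n(HCl) left over = 5.073 × 10^-3 mol (1:1 ratio)
n(HCl) consumed by analyte = 0.04870 − 5.073 × 10^-3 = 0.04363 mol
From the 1:2 ratio, n(CaO) = 1/2 × 0.04363 = 0.02182 mol
mass of CaO = 0.02182 × 56.08 = 1.223 g

1.223 g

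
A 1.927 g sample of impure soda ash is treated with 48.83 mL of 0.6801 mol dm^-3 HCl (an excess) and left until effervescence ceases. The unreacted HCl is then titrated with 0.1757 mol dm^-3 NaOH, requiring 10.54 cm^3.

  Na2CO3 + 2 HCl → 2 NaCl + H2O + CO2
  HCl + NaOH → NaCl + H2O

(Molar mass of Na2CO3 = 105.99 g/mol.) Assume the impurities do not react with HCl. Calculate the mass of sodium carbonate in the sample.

1.662 g

n(HCl) added = 0.04883 × 0.6801 = 0.03321 mol
n(NaOH) used in back-titration = 0.01054 × 0.1757 = 1.852 × 10^-3 mol
n(HCl) left over = 1.852 × 10^-3 mol (1:1 ratio)
n(HCl) consumed by analyte = 0.03321 − 1.852 × 10^-3 = 0.03136 mol
From the 1:2 ratio, n(Na2CO3) = 1/2 × 0.03136 = 0.01568 mol
mass of Na2CO3 = 0.01568 × 105.99 = 1.662 g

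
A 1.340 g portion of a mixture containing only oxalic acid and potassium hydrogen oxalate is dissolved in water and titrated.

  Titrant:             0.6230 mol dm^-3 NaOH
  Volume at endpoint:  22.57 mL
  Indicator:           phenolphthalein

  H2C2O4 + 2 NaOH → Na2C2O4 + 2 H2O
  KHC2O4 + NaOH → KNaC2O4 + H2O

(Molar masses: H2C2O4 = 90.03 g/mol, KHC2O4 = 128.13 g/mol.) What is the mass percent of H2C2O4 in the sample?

n(NaOH) = 0.02257 × 0.6230 = 0.01406 mol
Let x = n(H2C2O4), y = n(KHC2O4).
Titrant: 2x + 1y = 0.01406;  mass: 90.03x + 128.13y = 1.340
Solving, x = 2.777 × 10^-3 mol, y = 8.507 × 10^-3 mol
mass of H2C2O4 = 2.777 × 10^-3 × 90.03 = 0.2500 g
% H2C2O4 = 0.2500 / 1.340 × 100 = 18.66 %

18.66 %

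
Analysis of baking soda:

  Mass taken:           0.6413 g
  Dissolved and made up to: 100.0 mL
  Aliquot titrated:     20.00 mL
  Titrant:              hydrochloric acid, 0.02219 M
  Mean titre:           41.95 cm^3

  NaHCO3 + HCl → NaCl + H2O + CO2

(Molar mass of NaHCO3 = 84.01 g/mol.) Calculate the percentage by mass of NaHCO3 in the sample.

60.97 %

n(HCl) per titration = 0.04195 × 0.02219 = 9.309 × 10^-4 mol
n(NaHCO3) in each aliquot = 9.309 × 10^-4 mol (1:1 ratio)
n(NaHCO3) in the whole flask = 9.309 × 10^-4 × 100.0/20.00 = 4.654 × 10^-3 mol
mass of NaHCO3 = 4.654 × 10^-3 × 84.01 = 0.3910 g
% NaHCO3 = 0.3910 / 0.6413 × 100 = 60.97 %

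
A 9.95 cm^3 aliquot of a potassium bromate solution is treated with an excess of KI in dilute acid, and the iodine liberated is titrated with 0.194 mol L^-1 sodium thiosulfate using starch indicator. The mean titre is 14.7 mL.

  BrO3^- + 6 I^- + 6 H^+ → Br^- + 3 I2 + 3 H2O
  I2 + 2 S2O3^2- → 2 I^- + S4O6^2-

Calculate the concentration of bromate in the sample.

n(S2O3^2-) = 0.0147 × 0.194 = 2.85 × 10^-3 mol
n(I2) = n(S2O3^2-)/2 = 1.43 × 10^-3 mol
From the 1:3 ratio, n(BrO3^-) in the aliquot = 1/3 × 1.43 × 10^-3 = 4.75 × 10^-4 mol
[BrO3^-] = 4.75 × 10^-4 / 0.00995 = 0.0478 mol/L

0.0478 mol/L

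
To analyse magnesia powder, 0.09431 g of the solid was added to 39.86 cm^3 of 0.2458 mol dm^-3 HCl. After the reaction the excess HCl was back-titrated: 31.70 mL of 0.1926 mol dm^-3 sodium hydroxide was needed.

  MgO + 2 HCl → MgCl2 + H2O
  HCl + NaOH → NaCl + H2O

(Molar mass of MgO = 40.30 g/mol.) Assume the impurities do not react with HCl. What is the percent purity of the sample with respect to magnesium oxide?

n(HCl) added = 0.03986 × 0.2458 = 9.798 × 10^-3 mol
n(NaOH) used in back-titration = 0.03170 × 0.1926 = 6.105 × 10^-3 mol
n(HCl) left over = 6.105 × 10^-3 mol (1:1 ratio)
n(HCl) consumed by analyte = 9.798 × 10^-3 − 6.105 × 10^-3 = 3.692 × 10^-3 mol
From the 1:2 ratio, n(MgO) = 1/2 × 3.692 × 10^-3 = 1.846 × 10^-3 mol
mass of MgO = 1.846 × 10^-3 × 40.30 = 0.07440 g
% MgO = 0.07440 / 0.09431 × 100 = 78.89 %

78.89 %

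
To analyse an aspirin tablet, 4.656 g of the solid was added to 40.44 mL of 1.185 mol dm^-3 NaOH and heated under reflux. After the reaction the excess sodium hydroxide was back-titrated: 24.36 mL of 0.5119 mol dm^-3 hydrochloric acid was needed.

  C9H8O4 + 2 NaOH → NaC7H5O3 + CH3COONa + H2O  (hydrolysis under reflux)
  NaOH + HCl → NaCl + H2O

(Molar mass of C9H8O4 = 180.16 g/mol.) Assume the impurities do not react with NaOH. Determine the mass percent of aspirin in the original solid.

68.59 %

n(NaOH) added = 0.04044 × 1.185 = 0.04792 mol
n(HCl) used in back-titration = 0.02436 × 0.5119 = 0.01247 mol
n(NaOH) left over = 0.01247 mol (1:1 ratio)
n(NaOH) consumed by analyte = 0.04792 − 0.01247 = 0.03545 mol
From the 1:2 ratio, n(C9H8O4) = 1/2 × 0.03545 = 0.01773 mol
mass of C9H8O4 = 0.01773 × 180.16 = 3.193 g
% C9H8O4 = 3.193 / 4.656 × 100 = 68.59 %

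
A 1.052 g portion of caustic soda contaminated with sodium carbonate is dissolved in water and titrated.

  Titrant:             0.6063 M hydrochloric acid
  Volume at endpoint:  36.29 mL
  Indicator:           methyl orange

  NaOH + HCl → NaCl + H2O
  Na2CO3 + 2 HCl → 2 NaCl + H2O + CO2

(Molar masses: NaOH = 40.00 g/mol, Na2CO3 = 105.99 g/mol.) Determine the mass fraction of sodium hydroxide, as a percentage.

33.36 %

n(HCl) = 0.03629 × 0.6063 = 0.02200 mol
Let x = n(NaOH), y = n(Na2CO3).
Titrant: 1x + 2y = 0.02200;  mass: 40.00x + 105.99y = 1.052
Solving, x = 8.775 × 10^-3 mol, y = 6.614 × 10^-3 mol
mass of NaOH = 8.775 × 10^-3 × 40.00 = 0.3510 g
% NaOH = 0.3510 / 1.052 × 100 = 33.36 %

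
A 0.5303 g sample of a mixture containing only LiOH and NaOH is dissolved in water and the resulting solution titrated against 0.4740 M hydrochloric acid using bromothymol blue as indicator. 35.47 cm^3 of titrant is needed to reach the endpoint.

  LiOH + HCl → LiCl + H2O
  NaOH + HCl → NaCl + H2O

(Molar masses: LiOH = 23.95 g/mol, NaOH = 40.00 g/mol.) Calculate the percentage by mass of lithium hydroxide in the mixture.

40.02 %

n(HCl) = 0.03547 × 0.4740 = 0.01681 mol
Let x = n(LiOH), y = n(NaOH).
Titrant: 1x + 1y = 0.01681;  mass: 23.95x + 40.00y = 0.5303
Solving, x = 8.861 × 10^-3 mol, y = 7.952 × 10^-3 mol
mass of LiOH = 8.861 × 10^-3 × 23.95 = 0.2122 g
% LiOH = 0.2122 / 0.5303 × 100 = 40.02 %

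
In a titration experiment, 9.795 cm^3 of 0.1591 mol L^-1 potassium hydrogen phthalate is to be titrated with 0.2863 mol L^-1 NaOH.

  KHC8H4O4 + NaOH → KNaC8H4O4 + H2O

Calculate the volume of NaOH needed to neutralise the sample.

5.443 mL

n(KHC8H4O4) = 0.009795 L × 0.1591 mol/L = 1.558 × 10^-3 mol
n(NaOH) = 1.558 × 10^-3 mol (1:1 stoichiometry)
V(NaOH) = 1.558 × 10^-3 mol / 0.2863 mol/L = 0.005443 L = 5.443 mL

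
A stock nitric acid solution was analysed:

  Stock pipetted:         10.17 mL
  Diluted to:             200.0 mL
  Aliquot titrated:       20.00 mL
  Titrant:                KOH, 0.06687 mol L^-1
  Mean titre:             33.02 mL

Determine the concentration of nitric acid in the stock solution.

HNO3 + KOH → KNO3 + H2O
n(KOH) = 0.03302 × 0.06687 = 2.208 × 10^-3 mol
n(HNO3) in the aliquot = 2.208 × 10^-3 mol (1:1 ratio)
[HNO3]_dilute = 2.208 × 10^-3 / 0.02000 = 0.1104 mol/L
Dilution factor = 200.0 / 10.17 = 19.67
[HNO3]_stock = 0.1104 × 19.67 = 2.171 mol/L

2.171 mol/L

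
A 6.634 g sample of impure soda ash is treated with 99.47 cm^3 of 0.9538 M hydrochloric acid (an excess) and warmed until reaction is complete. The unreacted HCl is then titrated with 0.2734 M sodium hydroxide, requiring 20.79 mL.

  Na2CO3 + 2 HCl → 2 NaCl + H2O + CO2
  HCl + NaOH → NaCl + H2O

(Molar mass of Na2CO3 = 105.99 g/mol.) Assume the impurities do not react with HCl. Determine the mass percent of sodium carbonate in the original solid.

71.25 %

n(HCl) added = 0.09947 × 0.9538 = 0.09487 mol
n(NaOH) used in back-titration = 0.02079 × 0.2734 = 5.684 × 10^-3 mol
n(HCl) left over = 5.684 × 10^-3 mol (1:1 ratio)
n(HCl) consumed by analyte = 0.09487 − 5.684 × 10^-3 = 0.08919 mol
From the 1:2 ratio, n(Na2CO3) = 1/2 × 0.08919 = 0.04460 mol
mass of Na2CO3 = 0.04460 × 105.99 = 4.727 g
% Na2CO3 = 4.727 / 6.634 × 100 = 71.25 %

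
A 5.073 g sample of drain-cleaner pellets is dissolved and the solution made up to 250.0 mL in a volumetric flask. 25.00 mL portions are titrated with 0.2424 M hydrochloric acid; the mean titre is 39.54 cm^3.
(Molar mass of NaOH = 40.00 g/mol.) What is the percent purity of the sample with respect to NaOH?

75.57 %

NaOH + HCl → NaCl + H2O
n(HCl) per titration = 0.03954 × 0.2424 = 9.584 × 10^-3 mol
n(NaOH) in each aliquot = 9.584 × 10^-3 mol (1:1 ratio)
n(NaOH) in the whole flask = 9.584 × 10^-3 × 250.0/25.00 = 0.09584 mol
mass of NaOH = 0.09584 × 40.00 = 3.834 g
% NaOH = 3.834 / 5.073 × 100 = 75.57 %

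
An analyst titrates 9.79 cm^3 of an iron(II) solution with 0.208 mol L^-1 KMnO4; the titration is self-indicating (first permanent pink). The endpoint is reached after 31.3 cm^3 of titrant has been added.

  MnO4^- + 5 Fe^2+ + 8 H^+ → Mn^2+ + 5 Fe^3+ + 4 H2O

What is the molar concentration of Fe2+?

n(KMnO4) = 0.0313 L × 0.208 mol/L = 6.51 × 10^-3 mol
From the 5:1 mole ratio, n(Fe2+) = 5/1 × 6.51 × 10^-3 = 0.0326 mol
[Fe2+] = 0.0326 mol / 0.00979 L = 3.33 mol/L

3.33 mol/L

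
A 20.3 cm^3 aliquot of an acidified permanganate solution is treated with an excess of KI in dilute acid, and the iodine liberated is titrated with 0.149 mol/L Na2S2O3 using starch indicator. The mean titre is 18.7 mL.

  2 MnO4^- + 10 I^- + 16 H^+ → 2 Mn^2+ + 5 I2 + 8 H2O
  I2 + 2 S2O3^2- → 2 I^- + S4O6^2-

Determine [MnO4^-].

0.0275 mol/L

n(S2O3^2-) = 0.0187 × 0.149 = 2.79 × 10^-3 mol
n(I2) = n(S2O3^2-)/2 = 1.39 × 10^-3 mol
From the 2:5 ratio, n(MnO4^-) in the aliquot = 2/5 × 1.39 × 10^-3 = 5.57 × 10^-4 mol
[MnO4^-] = 5.57 × 10^-4 / 0.0203 = 0.0275 mol/L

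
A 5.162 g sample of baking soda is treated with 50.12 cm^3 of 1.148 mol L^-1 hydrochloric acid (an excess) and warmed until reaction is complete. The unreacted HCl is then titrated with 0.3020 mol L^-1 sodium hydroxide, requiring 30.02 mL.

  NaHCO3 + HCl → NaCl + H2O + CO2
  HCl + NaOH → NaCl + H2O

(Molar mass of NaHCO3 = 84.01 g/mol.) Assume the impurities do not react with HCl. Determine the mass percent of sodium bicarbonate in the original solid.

78.89 %

n(HCl) added = 0.05012 × 1.148 = 0.05754 mol
n(NaOH) used in back-titration = 0.03002 × 0.3020 = 9.066 × 10^-3 mol
n(HCl) left over = 9.066 × 10^-3 mol (1:1 ratio)
n(HCl) consumed by analyte = 0.05754 − 9.066 × 10^-3 = 0.04847 mol
n(NaHCO3) = 0.04847 mol (1:1 ratio)
mass of NaHCO3 = 0.04847 × 84.01 = 4.072 g
% NaHCO3 = 4.072 / 5.162 × 100 = 78.89 %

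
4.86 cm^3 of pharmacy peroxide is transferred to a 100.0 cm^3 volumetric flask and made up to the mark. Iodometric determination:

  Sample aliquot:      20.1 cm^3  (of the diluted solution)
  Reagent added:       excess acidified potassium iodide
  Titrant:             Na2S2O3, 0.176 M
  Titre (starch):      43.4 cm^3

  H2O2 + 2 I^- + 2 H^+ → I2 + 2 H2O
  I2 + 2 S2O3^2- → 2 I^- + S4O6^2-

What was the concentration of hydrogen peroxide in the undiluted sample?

n(S2O3^2-) = 0.0434 × 0.176 = 7.64 × 10^-3 mol
n(I2) = n(S2O3^2-)/2 = 3.82 × 10^-3 mol
n(H2O2) in the aliquot = 3.82 × 10^-3 mol (1:1 ratio)
[H2O2]_dilute = 3.82 × 10^-3 / 0.0201 = 0.190 mol/L
[H2O2]_original = 0.190 × 100.0/4.86 = 3.91 mol/L

3.91 M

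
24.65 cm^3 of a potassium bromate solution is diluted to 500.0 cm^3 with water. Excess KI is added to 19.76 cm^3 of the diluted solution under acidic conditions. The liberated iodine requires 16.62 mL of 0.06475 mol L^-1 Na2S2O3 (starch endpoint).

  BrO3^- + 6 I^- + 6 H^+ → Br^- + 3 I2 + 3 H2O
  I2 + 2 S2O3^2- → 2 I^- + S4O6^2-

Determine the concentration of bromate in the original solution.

0.1841 mol/L

n(S2O3^2-) = 0.01662 × 0.06475 = 1.076 × 10^-3 mol
n(I2) = n(S2O3^2-)/2 = 5.381 × 10^-4 mol
From the 1:3 ratio, n(BrO3^-) in the aliquot = 1/3 × 5.381 × 10^-4 = 1.794 × 10^-4 mol
[BrO3^-]_dilute = 1.794 × 10^-4 / 0.01976 = 0.009077 mol/L
[BrO3^-]_original = 0.009077 × 500.0/24.65 = 0.1841 mol/L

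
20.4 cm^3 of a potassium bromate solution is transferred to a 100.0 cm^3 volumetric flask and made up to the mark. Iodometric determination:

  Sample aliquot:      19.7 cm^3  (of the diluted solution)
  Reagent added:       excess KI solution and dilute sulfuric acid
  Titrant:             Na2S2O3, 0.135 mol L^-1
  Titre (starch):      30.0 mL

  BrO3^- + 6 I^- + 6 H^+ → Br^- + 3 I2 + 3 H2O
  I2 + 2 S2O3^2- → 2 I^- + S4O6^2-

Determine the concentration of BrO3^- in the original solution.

0.168 mol/L

n(S2O3^2-) = 0.0300 × 0.135 = 4.05 × 10^-3 mol
n(I2) = n(S2O3^2-)/2 = 2.03 × 10^-3 mol
From the 1:3 ratio, n(BrO3^-) in the aliquot = 1/3 × 2.03 × 10^-3 = 6.75 × 10^-4 mol
[BrO3^-]_dilute = 6.75 × 10^-4 / 0.0197 = 0.0343 mol/L
[BrO3^-]_original = 0.0343 × 100.0/20.4 = 0.168 mol/L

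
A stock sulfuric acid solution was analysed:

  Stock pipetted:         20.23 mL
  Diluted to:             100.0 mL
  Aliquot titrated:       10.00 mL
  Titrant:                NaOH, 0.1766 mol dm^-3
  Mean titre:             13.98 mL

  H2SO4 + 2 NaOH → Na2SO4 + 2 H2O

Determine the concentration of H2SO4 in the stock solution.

0.6102 mol/L

n(NaOH) = 0.01398 × 0.1766 = 2.469 × 10^-3 mol
From the 1:2 ratio, n(H2SO4) in the aliquot = 1/2 × 2.469 × 10^-3 = 1.234 × 10^-3 mol
[H2SO4]_dilute = 1.234 × 10^-3 / 0.01000 = 0.1234 mol/L
Dilution factor = 100.0 / 20.23 = 4.943
[H2SO4]_stock = 0.1234 × 4.943 = 0.6102 mol/L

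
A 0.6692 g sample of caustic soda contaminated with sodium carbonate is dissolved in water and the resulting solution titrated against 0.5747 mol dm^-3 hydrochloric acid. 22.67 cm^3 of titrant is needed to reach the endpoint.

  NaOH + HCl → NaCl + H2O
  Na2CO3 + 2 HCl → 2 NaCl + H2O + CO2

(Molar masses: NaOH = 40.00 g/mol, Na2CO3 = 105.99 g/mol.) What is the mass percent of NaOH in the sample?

n(HCl) = 0.02267 × 0.5747 = 0.01303 mol
Let x = n(NaOH), y = n(Na2CO3).
Titrant: 1x + 2y = 0.01303;  mass: 40.00x + 105.99y = 0.6692
Solving, x = 1.635 × 10^-3 mol, y = 5.697 × 10^-3 mol
mass of NaOH = 1.635 × 10^-3 × 40.00 = 0.06539 g
% NaOH = 0.06539 / 0.6692 × 100 = 9.771 %

9.771 %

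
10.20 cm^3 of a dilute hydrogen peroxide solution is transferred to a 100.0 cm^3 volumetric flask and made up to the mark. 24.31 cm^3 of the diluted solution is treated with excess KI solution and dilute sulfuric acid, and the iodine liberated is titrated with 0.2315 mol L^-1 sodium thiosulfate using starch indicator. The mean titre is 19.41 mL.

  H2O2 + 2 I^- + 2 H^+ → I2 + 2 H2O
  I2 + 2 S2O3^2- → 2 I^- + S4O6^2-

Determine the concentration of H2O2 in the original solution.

0.9061 mol/L

n(S2O3^2-) = 0.01941 × 0.2315 = 4.493 × 10^-3 mol
n(I2) = n(S2O3^2-)/2 = 2.247 × 10^-3 mol
n(H2O2) in the aliquot = 2.247 × 10^-3 mol (1:1 ratio)
[H2O2]_dilute = 2.247 × 10^-3 / 0.02431 = 0.09242 mol/L
[H2O2]_original = 0.09242 × 100.0/10.20 = 0.9061 mol/L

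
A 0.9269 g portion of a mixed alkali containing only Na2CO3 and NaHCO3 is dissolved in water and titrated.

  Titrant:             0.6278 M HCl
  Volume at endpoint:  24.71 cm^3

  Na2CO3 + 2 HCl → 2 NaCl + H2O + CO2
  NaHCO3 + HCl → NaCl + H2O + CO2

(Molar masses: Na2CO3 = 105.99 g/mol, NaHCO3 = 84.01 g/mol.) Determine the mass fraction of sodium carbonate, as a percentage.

n(HCl) = 0.02471 × 0.6278 = 0.01551 mol
Let x = n(Na2CO3), y = n(NaHCO3).
Titrant: 2x + 1y = 0.01551;  mass: 105.99x + 84.01y = 0.9269
Solving, x = 6.067 × 10^-3 mol, y = 3.379 × 10^-3 mol
mass of Na2CO3 = 6.067 × 10^-3 × 105.99 = 0.6431 g
% Na2CO3 = 0.6431 / 0.9269 × 100 = 69.38 %

69.38 %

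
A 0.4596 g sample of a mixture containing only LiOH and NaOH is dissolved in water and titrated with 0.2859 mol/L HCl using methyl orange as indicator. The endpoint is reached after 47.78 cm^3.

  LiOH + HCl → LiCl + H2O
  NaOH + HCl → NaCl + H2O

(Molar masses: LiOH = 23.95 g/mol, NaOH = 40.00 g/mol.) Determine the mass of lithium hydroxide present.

n(HCl) = 0.04778 × 0.2859 = 0.01366 mol
Let x = n(LiOH), y = n(NaOH).
Titrant: 1x + 1y = 0.01366;  mass: 23.95x + 40.00y = 0.4596
Solving, x = 5.409 × 10^-3 mol, y = 8.251 × 10^-3 mol
mass of LiOH = 5.409 × 10^-3 × 23.95 = 0.1295 g

0.1295 g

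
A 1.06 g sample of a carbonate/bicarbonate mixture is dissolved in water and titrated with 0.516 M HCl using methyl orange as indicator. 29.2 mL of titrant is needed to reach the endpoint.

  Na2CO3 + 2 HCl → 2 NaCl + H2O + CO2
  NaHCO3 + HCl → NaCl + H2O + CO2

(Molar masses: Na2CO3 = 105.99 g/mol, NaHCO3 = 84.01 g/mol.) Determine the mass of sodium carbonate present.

0.352 g

n(HCl) = 0.0292 × 0.516 = 0.0151 mol
Let x = n(Na2CO3), y = n(NaHCO3).
Titrant: 2x + 1y = 0.0151;  mass: 105.99x + 84.01y = 1.06
Solving, x = 3.32 × 10^-3 mol, y = 8.43 × 10^-3 mol
mass of Na2CO3 = 3.32 × 10^-3 × 105.99 = 0.352 g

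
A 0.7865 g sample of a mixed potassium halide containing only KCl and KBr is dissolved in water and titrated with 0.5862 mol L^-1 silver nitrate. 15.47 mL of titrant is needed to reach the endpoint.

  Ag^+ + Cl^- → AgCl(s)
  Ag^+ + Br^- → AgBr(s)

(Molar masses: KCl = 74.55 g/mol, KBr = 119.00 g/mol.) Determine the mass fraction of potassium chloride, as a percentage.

62.41 %

n(AgNO3) = 0.01547 × 0.5862 = 9.069 × 10^-3 mol
Let x = n(KCl), y = n(KBr).
Titrant: 1x + 1y = 9.069 × 10^-3;  mass: 74.55x + 119.00y = 0.7865
Solving, x = 6.584 × 10^-3 mol, y = 2.485 × 10^-3 mol
mass of KCl = 6.584 × 10^-3 × 74.55 = 0.4908 g
% KCl = 0.4908 / 0.7865 × 100 = 62.41 %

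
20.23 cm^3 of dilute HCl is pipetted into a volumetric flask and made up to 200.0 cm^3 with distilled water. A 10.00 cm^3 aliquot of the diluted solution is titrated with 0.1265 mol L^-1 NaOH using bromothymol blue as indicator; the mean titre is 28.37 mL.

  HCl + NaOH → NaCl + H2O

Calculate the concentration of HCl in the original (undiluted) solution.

n(NaOH) = 0.02837 × 0.1265 = 3.589 × 10^-3 mol
n(HCl) in the aliquot = 3.589 × 10^-3 mol (1:1 ratio)
[HCl]_dilute = 3.589 × 10^-3 / 0.01000 = 0.3589 mol/L
Dilution factor = 200.0 / 20.23 = 9.886
[HCl]_stock = 0.3589 × 9.886 = 3.548 mol/L

3.548 mol/L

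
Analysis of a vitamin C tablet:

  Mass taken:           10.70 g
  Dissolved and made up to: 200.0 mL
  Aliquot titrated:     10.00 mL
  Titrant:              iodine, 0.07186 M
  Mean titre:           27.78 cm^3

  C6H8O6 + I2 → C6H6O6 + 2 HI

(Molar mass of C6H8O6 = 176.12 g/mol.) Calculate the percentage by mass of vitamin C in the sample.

n(I2) per titration = 0.02778 × 0.07186 = 1.996 × 10^-3 mol
n(C6H8O6) in each aliquot = 1.996 × 10^-3 mol (1:1 ratio)
n(C6H8O6) in the whole flask = 1.996 × 10^-3 × 200.0/10.00 = 0.03993 mol
mass of C6H8O6 = 0.03993 × 176.12 = 7.032 g
% C6H8O6 = 7.032 / 10.70 × 100 = 65.72 %

65.72 %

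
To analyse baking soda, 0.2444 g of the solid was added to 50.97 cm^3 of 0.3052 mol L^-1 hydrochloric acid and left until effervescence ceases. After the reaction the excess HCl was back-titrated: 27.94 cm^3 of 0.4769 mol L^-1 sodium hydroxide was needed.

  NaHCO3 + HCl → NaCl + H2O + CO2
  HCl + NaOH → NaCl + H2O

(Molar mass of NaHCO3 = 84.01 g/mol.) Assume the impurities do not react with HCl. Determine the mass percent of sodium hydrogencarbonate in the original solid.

n(HCl) added = 0.05097 × 0.3052 = 0.01556 mol
n(NaOH) used in back-titration = 0.02794 × 0.4769 = 0.01332 mol
n(HCl) left over = 0.01332 mol (1:1 ratio)
n(HCl) consumed by analyte = 0.01556 − 0.01332 = 2.231 × 10^-3 mol
n(NaHCO3) = 2.231 × 10^-3 mol (1:1 ratio)
mass of NaHCO3 = 2.231 × 10^-3 × 84.01 = 0.1875 g
% NaHCO3 = 0.1875 / 0.2444 × 100 = 76.70 %

76.70 %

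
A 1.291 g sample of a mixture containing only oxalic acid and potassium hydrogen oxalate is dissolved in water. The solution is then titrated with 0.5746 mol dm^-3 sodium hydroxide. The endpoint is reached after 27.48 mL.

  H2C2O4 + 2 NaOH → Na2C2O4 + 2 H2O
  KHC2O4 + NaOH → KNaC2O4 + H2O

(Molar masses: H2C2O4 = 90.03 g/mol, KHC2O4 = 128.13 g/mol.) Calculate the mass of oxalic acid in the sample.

0.3965 g

n(NaOH) = 0.02748 × 0.5746 = 0.01579 mol
Let x = n(H2C2O4), y = n(KHC2O4).
Titrant: 2x + 1y = 0.01579;  mass: 90.03x + 128.13y = 1.291
Solving, x = 4.405 × 10^-3 mol, y = 6.981 × 10^-3 mol
mass of H2C2O4 = 4.405 × 10^-3 × 90.03 = 0.3965 g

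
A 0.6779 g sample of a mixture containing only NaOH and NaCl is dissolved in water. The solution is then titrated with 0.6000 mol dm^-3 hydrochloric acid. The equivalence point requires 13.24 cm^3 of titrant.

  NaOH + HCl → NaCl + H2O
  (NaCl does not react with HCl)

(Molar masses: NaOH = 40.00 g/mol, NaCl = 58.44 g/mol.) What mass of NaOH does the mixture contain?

n(HCl) = 0.01324 × 0.6000 = 7.944 × 10^-3 mol
Let x = n(NaOH), y = n(NaCl).
Titrant: 1x = 7.944 × 10^-3;  mass: 40.00x + 58.44y = 0.6779
Solving, x = 7.944 × 10^-3 mol, y = 6.163 × 10^-3 mol
mass of NaOH = 7.944 × 10^-3 × 40.00 = 0.3178 g

0.3178 g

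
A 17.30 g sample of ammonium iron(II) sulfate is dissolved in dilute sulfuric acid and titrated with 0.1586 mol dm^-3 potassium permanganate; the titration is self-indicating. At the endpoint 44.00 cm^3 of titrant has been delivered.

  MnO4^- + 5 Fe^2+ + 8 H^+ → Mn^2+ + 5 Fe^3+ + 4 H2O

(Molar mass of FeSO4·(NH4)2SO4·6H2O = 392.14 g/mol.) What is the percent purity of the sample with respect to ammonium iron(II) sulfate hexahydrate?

79.09 %

n(KMnO4) = 0.04400 L × 0.1586 mol/L = 6.978 × 10^-3 mol
From the 5:1 ratio, n(FeSO4·(NH4)2SO4·6H2O) = 5/1 × 6.978 × 10^-3 = 0.03489 mol
mass of FeSO4·(NH4)2SO4·6H2O = 0.03489 × 392.14 g/mol = 13.68 g
% FeSO4·(NH4)2SO4·6H2O = 13.68 / 17.30 × 100 = 79.09 %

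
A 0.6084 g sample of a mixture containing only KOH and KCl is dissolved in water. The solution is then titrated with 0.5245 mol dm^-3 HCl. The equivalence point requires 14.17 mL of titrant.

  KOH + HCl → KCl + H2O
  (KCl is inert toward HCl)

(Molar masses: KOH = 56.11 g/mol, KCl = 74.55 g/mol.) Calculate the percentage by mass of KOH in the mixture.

68.54 %

n(HCl) = 0.01417 × 0.5245 = 7.432 × 10^-3 mol
Let x = n(KOH), y = n(KCl).
Titrant: 1x = 7.432 × 10^-3;  mass: 56.11x + 74.55y = 0.6084
Solving, x = 7.432 × 10^-3 mol, y = 2.567 × 10^-3 mol
mass of KOH = 7.432 × 10^-3 × 56.11 = 0.4170 g
% KOH = 0.4170 / 0.6084 × 100 = 68.54 %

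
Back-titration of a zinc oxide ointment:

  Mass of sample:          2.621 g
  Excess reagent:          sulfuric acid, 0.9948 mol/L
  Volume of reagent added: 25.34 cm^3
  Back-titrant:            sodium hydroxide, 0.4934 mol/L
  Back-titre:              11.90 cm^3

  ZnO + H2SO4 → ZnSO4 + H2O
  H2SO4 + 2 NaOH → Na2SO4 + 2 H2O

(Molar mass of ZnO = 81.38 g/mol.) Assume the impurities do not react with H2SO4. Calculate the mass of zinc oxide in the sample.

n(H2SO4) added = 0.02534 × 0.9948 = 0.02521 mol
n(NaOH) used in back-titration = 0.01190 × 0.4934 = 5.871 × 10^-3 mol
From the 1:2 ratio, n(H2SO4) left over = 1/2 × 5.871 × 10^-3 = 2.936 × 10^-3 mol
n(H2SO4) consumed by analyte = 0.02521 − 2.936 × 10^-3 = 0.02227 mol
n(ZnO) = 0.02227 mol (1:1 ratio)
mass of ZnO = 0.02227 × 81.38 = 1.813 g

1.813 g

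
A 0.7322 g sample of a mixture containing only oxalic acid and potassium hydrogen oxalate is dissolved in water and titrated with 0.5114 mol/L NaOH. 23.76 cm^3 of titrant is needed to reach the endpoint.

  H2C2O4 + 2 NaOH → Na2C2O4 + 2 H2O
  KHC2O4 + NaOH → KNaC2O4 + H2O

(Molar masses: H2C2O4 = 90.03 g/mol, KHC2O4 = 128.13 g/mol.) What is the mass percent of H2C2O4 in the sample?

n(NaOH) = 0.02376 × 0.5114 = 0.01215 mol
Let x = n(H2C2O4), y = n(KHC2O4).
Titrant: 2x + 1y = 0.01215;  mass: 90.03x + 128.13y = 0.7322
Solving, x = 4.961 × 10^-3 mol, y = 2.229 × 10^-3 mol
mass of H2C2O4 = 4.961 × 10^-3 × 90.03 = 0.4467 g
% H2C2O4 = 0.4467 / 0.7322 × 100 = 61.00 %

61.00 %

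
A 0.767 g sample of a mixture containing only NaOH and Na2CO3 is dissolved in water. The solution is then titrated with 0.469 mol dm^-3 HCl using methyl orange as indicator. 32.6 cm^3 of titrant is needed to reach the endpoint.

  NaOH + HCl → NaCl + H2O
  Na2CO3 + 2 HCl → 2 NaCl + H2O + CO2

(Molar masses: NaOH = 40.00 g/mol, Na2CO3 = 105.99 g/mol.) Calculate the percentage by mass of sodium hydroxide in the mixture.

n(HCl) = 0.0326 × 0.469 = 0.0153 mol
Let x = n(NaOH), y = n(Na2CO3).
Titrant: 1x + 2y = 0.0153;  mass: 40.00x + 105.99y = 0.767
Solving, x = 3.33 × 10^-3 mol, y = 5.98 × 10^-3 mol
mass of NaOH = 3.33 × 10^-3 × 40.00 = 0.133 g
% NaOH = 0.133 / 0.767 × 100 = 17.4 %

17.4 %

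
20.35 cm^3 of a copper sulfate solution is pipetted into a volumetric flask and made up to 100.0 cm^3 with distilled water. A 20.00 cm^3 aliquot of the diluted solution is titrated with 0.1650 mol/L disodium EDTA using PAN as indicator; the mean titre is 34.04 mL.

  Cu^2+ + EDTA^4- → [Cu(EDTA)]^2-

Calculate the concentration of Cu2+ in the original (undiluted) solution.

n(EDTA) = 0.03404 × 0.1650 = 5.617 × 10^-3 mol
n(Cu2+) in the aliquot = 5.617 × 10^-3 mol (1:1 ratio)
[Cu2+]_dilute = 5.617 × 10^-3 / 0.02000 = 0.2808 mol/L
Dilution factor = 100.0 / 20.35 = 4.914
[Cu2+]_stock = 0.2808 × 4.914 = 1.380 mol/L

1.380 mol/L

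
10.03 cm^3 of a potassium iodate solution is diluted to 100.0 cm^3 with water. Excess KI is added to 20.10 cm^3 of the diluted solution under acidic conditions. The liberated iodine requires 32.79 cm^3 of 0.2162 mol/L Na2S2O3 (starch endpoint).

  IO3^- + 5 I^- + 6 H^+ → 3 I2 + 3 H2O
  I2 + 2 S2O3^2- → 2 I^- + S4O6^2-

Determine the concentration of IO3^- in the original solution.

n(S2O3^2-) = 0.03279 × 0.2162 = 7.089 × 10^-3 mol
n(I2) = n(S2O3^2-)/2 = 3.545 × 10^-3 mol
From the 1:3 ratio, n(IO3^-) in the aliquot = 1/3 × 3.545 × 10^-3 = 1.182 × 10^-3 mol
[IO3^-]_dilute = 1.182 × 10^-3 / 0.02010 = 0.05878 mol/L
[IO3^-]_original = 0.05878 × 100.0/10.03 = 0.5861 mol/L

0.5861 mol/L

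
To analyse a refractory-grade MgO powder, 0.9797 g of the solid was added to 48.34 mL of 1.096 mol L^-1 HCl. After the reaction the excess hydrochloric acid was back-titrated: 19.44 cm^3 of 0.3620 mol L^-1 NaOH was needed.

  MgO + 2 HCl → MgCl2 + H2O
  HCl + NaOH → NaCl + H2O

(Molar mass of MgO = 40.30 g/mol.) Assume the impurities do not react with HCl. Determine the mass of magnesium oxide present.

n(HCl) added = 0.04834 × 1.096 = 0.05298 mol
n(NaOH) used in back-titration = 0.01944 × 0.3620 = 7.037 × 10^-3 mol
n(HCl) left over = 7.037 × 10^-3 mol (1:1 ratio)
n(HCl) consumed by analyte = 0.05298 − 7.037 × 10^-3 = 0.04594 mol
From the 1:2 ratio, n(MgO) = 1/2 × 0.04594 = 0.02297 mol
mass of MgO = 0.02297 × 40.30 = 0.9258 g

0.9258 g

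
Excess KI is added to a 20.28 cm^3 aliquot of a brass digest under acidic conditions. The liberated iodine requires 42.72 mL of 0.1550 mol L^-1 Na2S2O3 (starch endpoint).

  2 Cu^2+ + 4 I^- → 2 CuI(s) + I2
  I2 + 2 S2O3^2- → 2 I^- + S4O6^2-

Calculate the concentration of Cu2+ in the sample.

0.3265 mol/L

n(S2O3^2-) = 0.04272 × 0.1550 = 6.622 × 10^-3 mol
n(I2) = n(S2O3^2-)/2 = 3.311 × 10^-3 mol
From the 2:1 ratio, n(Cu2+) in the aliquot = 2/1 × 3.311 × 10^-3 = 6.622 × 10^-3 mol
[Cu2+] = 6.622 × 10^-3 / 0.02028 = 0.3265 mol/L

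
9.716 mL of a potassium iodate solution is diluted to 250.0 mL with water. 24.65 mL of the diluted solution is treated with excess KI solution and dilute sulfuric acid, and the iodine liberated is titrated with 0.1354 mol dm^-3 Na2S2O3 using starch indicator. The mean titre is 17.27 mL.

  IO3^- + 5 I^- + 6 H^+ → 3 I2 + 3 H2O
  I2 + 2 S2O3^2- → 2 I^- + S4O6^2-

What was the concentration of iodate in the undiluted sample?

n(S2O3^2-) = 0.01727 × 0.1354 = 2.338 × 10^-3 mol
n(I2) = n(S2O3^2-)/2 = 1.169 × 10^-3 mol
From the 1:3 ratio, n(IO3^-) in the aliquot = 1/3 × 1.169 × 10^-3 = 3.897 × 10^-4 mol
[IO3^-]_dilute = 3.897 × 10^-4 / 0.02465 = 0.01581 mol/L
[IO3^-]_original = 0.01581 × 250.0/9.716 = 0.4068 mol/L

0.4068 mol/L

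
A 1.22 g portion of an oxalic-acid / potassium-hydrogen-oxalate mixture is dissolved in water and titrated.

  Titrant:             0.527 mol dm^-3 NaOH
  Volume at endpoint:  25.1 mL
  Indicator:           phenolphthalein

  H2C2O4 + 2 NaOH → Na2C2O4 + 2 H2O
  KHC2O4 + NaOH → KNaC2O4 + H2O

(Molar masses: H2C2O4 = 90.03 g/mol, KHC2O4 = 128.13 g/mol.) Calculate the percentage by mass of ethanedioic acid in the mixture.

n(NaOH) = 0.0251 × 0.527 = 0.0132 mol
Let x = n(H2C2O4), y = n(KHC2O4).
Titrant: 2x + 1y = 0.0132;  mass: 90.03x + 128.13y = 1.22
Solving, x = 2.86 × 10^-3 mol, y = 7.51 × 10^-3 mol
mass of H2C2O4 = 2.86 × 10^-3 × 90.03 = 0.257 g
% H2C2O4 = 0.257 / 1.22 × 100 = 21.1 %

21.1 %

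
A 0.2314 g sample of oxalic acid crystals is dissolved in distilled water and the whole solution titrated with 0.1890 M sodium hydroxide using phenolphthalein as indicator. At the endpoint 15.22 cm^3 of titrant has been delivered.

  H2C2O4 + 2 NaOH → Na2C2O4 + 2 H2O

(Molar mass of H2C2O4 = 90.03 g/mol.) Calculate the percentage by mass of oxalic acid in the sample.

n(NaOH) = 0.01522 L × 0.1890 mol/L = 2.877 × 10^-3 mol
From the 1:2 ratio, n(H2C2O4) = 1/2 × 2.877 × 10^-3 = 1.438 × 10^-3 mol
mass of H2C2O4 = 1.438 × 10^-3 × 90.03 g/mol = 0.1295 g
% H2C2O4 = 0.1295 / 0.2314 × 100 = 55.96 %

55.96 %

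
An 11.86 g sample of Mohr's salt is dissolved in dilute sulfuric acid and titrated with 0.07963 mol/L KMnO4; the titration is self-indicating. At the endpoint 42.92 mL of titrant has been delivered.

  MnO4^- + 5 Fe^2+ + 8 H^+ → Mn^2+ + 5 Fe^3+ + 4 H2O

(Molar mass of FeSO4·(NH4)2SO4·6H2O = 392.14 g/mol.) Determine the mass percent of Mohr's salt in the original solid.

56.50 %

n(KMnO4) = 0.04292 L × 0.07963 mol/L = 3.418 × 10^-3 mol
From the 5:1 ratio, n(FeSO4·(NH4)2SO4·6H2O) = 5/1 × 3.418 × 10^-3 = 0.01709 mol
mass of FeSO4·(NH4)2SO4·6H2O = 0.01709 × 392.14 g/mol = 6.701 g
% FeSO4·(NH4)2SO4·6H2O = 6.701 / 11.86 × 100 = 56.50 %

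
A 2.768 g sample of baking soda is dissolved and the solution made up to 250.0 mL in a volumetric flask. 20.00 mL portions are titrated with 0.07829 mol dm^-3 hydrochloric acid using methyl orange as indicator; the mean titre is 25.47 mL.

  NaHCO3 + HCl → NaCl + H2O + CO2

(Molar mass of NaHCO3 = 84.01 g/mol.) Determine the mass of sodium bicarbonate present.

n(HCl) per titration = 0.02547 × 0.07829 = 1.994 × 10^-3 mol
n(NaHCO3) in each aliquot = 1.994 × 10^-3 mol (1:1 ratio)
n(NaHCO3) in the whole flask = 1.994 × 10^-3 × 250.0/20.00 = 0.02493 mol
mass of NaHCO3 = 0.02493 × 84.01 = 2.094 g

2.094 g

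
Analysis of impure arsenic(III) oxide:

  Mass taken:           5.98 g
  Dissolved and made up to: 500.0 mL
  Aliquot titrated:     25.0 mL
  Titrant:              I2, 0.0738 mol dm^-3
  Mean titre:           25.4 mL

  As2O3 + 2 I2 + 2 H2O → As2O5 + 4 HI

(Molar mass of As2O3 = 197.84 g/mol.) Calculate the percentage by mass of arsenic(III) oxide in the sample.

n(I2) per titration = 0.0254 × 0.0738 = 1.87 × 10^-3 mol
From the 1:2 ratio, n(As2O3) in each aliquot = 1/2 × 1.87 × 10^-3 = 9.37 × 10^-4 mol
n(As2O3) in the whole flask = 9.37 × 10^-4 × 500.0/25.0 = 0.0187 mol
mass of As2O3 = 0.0187 × 197.84 = 3.71 g
% As2O3 = 3.71 / 5.98 × 100 = 62.0 %

62.0 %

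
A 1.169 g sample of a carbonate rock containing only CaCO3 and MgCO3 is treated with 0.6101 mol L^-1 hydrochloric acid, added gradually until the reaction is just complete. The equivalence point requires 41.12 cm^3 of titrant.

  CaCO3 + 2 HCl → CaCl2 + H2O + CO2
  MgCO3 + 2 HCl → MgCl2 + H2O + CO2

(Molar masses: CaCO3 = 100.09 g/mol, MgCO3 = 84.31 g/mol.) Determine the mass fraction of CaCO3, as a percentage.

60.47 %

n(HCl) = 0.04112 × 0.6101 = 0.02509 mol
Let x = n(CaCO3), y = n(MgCO3).
Titrant: 2x + 2y = 0.02509;  mass: 100.09x + 84.31y = 1.169
Solving, x = 7.062 × 10^-3 mol, y = 5.481 × 10^-3 mol
mass of CaCO3 = 7.062 × 10^-3 × 100.09 = 0.7069 g
% CaCO3 = 0.7069 / 1.169 × 100 = 60.47 %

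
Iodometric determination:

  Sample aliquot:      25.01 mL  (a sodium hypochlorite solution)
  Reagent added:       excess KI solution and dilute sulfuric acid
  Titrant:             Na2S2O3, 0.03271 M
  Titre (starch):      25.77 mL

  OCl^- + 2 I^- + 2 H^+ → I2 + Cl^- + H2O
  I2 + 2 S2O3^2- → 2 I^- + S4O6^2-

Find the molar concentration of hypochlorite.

n(S2O3^2-) = 0.02577 × 0.03271 = 8.429 × 10^-4 mol
n(I2) = n(S2O3^2-)/2 = 4.215 × 10^-4 mol
n(OCl^-) in the aliquot = 4.215 × 10^-4 mol (1:1 ratio)
[OCl^-] = 4.215 × 10^-4 / 0.02501 = 0.01685 mol/L

0.01685 M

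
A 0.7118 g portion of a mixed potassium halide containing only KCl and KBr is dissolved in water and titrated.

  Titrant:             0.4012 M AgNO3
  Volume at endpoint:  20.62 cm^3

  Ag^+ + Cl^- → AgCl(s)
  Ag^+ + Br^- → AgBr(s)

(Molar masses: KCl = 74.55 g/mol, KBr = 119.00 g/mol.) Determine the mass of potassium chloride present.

n(AgNO3) = 0.02062 × 0.4012 = 8.273 × 10^-3 mol
Let x = n(KCl), y = n(KBr).
Titrant: 1x + 1y = 8.273 × 10^-3;  mass: 74.55x + 119.00y = 0.7118
Solving, x = 6.134 × 10^-3 mol, y = 2.139 × 10^-3 mol
mass of KCl = 6.134 × 10^-3 × 74.55 = 0.4573 g

0.4573 g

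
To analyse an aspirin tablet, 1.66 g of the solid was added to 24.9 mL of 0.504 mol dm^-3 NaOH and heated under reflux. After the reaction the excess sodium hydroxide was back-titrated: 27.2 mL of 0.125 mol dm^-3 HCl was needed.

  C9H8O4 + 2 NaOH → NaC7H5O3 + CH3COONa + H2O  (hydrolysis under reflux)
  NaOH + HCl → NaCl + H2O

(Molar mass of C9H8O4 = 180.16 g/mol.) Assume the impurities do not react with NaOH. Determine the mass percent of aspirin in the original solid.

n(NaOH) added = 0.0249 × 0.504 = 0.0125 mol
n(HCl) used in back-titration = 0.0272 × 0.125 = 3.40 × 10^-3 mol
n(NaOH) left over = 3.40 × 10^-3 mol (1:1 ratio)
n(NaOH) consumed by analyte = 0.0125 − 3.40 × 10^-3 = 9.15 × 10^-3 mol
From the 1:2 ratio, n(C9H8O4) = 1/2 × 9.15 × 10^-3 = 4.57 × 10^-3 mol
mass of C9H8O4 = 4.57 × 10^-3 × 180.16 = 0.824 g
% C9H8O4 = 0.824 / 1.66 × 100 = 49.7 %

49.7 %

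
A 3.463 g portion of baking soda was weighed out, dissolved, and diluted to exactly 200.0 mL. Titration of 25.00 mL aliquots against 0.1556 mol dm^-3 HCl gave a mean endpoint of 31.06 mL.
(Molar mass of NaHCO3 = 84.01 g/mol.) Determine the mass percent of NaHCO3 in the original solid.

NaHCO3 + HCl → NaCl + H2O + CO2
n(HCl) per titration = 0.03106 × 0.1556 = 4.833 × 10^-3 mol
n(NaHCO3) in each aliquot = 4.833 × 10^-3 mol (1:1 ratio)
n(NaHCO3) in the whole flask = 4.833 × 10^-3 × 200.0/25.00 = 0.03866 mol
mass of NaHCO3 = 0.03866 × 84.01 = 3.248 g
% NaHCO3 = 3.248 / 3.463 × 100 = 93.79 %

93.79 %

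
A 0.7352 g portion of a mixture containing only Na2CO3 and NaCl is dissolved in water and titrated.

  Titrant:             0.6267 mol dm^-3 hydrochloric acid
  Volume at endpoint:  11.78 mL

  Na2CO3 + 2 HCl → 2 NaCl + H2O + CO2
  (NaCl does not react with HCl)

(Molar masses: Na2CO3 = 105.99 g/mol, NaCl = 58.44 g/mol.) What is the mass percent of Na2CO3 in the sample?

n(HCl) = 0.01178 × 0.6267 = 7.383 × 10^-3 mol
Let x = n(Na2CO3), y = n(NaCl).
Titrant: 2x = 7.383 × 10^-3;  mass: 105.99x + 58.44y = 0.7352
Solving, x = 3.691 × 10^-3 mol, y = 5.886 × 10^-3 mol
mass of Na2CO3 = 3.691 × 10^-3 × 105.99 = 0.3912 g
% Na2CO3 = 0.3912 / 0.7352 × 100 = 53.22 %

53.22 %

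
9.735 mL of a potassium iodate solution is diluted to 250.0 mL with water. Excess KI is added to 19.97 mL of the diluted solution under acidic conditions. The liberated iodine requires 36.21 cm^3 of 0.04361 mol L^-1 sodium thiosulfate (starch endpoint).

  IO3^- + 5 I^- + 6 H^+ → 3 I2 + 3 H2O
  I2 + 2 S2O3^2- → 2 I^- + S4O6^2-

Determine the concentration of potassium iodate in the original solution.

0.3384 mol/L

n(S2O3^2-) = 0.03621 × 0.04361 = 1.579 × 10^-3 mol
n(I2) = n(S2O3^2-)/2 = 7.896 × 10^-4 mol
From the 1:3 ratio, n(IO3^-) in the aliquot = 1/3 × 7.896 × 10^-4 = 2.632 × 10^-4 mol
[IO3^-]_dilute = 2.632 × 10^-4 / 0.01997 = 0.01318 mol/L
[IO3^-]_original = 0.01318 × 250.0/9.735 = 0.3384 mol/L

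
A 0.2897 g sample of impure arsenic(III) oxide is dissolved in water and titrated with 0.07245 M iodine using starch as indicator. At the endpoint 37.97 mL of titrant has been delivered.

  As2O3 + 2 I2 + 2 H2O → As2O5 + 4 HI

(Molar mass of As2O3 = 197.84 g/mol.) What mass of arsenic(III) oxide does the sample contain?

n(I2) = 0.03797 L × 0.07245 mol/L = 2.751 × 10^-3 mol
From the 1:2 ratio, n(As2O3) = 1/2 × 2.751 × 10^-3 = 1.375 × 10^-3 mol
mass of As2O3 = 1.375 × 10^-3 × 197.84 g/mol = 0.2721 g

0.2721 g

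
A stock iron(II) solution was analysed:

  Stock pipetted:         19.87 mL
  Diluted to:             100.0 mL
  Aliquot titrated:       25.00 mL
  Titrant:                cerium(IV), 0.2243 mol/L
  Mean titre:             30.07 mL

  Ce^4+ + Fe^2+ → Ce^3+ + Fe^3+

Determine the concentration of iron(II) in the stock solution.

1.358 mol/L

n(Ce4+) = 0.03007 × 0.2243 = 6.745 × 10^-3 mol
n(Fe2+) in the aliquot = 6.745 × 10^-3 mol (1:1 ratio)
[Fe2+]_dilute = 6.745 × 10^-3 / 0.02500 = 0.2698 mol/L
Dilution factor = 100.0 / 19.87 = 5.033
[Fe2+]_stock = 0.2698 × 5.033 = 1.358 mol/L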